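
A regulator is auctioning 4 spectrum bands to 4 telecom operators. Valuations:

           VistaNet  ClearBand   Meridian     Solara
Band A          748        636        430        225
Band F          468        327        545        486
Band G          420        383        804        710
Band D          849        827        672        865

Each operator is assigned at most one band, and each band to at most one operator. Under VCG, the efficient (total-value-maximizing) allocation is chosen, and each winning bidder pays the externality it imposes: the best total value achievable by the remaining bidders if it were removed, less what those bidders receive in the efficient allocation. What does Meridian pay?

Meridian pays $224M.

Efficient allocation: VistaNet→Band A ($748M), ClearBand→Band D ($827M), Meridian→Band G ($804M), Solara→Band F ($486M); total welfare W = $2865M.
Meridian receives Band G at value $804M, so the others get W − 804 = $2061M.
Without Meridian: best allocation of the remaining 3 bidders over all 4 bands is VistaNet→Band A ($748M), ClearBand→Band D ($827M), Solara→Band G ($710M), total $2285M.
VCG payment = (others' best without Meridian) − (others' welfare with Meridian) = 2285 − 2061 = $224M.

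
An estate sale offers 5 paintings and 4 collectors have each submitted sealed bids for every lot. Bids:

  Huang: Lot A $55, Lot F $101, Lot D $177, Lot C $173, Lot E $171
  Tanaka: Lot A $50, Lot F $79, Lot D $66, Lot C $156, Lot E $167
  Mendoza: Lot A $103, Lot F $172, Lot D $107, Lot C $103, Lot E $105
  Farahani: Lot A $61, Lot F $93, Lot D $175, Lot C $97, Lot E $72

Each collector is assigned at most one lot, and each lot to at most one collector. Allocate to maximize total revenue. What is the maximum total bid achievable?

Max total: $687

This is the linear assignment problem.
Optimal: Huang→Lot C ($173), Tanaka→Lot E ($167), Mendoza→Lot F ($172), Farahani→Lot D ($175) — total 173+167+172+175 = $687.
Column-greedy (each lot in turn goes to its best remaining collector) gives $535, worse by 152.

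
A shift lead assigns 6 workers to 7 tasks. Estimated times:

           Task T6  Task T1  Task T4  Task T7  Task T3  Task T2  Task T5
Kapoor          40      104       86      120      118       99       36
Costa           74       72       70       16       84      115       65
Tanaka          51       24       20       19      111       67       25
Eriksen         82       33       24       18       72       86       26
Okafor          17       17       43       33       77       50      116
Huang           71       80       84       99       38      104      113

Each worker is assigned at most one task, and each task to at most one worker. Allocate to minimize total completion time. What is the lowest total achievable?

This is a one-to-one assignment (minimum-cost bipartite matching).
Optimal: Kapoor→Task T5 (36 min), Costa→Task T7 (16 min), Tanaka→Task T1 (24 min), Eriksen→Task T4 (24 min), Okafor→Task T6 (17 min), Huang→Task T3 (38 min) — total 36+16+24+24+17+38 = 155 min.
Column-greedy (each task in turn goes to its cheapest remaining worker) gives 218 min, worse by 63.
Next-best assignment: Kapoor→Task T6, Costa→Task T7, Tanaka→Task T4, Eriksen→Task T5, Okafor→Task T1, Huang→Task T3 = 157 min.

Min total: 155 min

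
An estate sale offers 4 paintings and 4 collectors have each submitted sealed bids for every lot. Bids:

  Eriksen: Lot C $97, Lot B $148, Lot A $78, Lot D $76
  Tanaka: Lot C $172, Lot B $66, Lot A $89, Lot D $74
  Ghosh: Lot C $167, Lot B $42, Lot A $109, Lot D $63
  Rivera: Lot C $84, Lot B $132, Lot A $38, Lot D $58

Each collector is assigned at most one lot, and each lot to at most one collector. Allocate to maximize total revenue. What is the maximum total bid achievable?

Max total: $489

This is a one-to-one assignment (maximum-weight bipartite matching).
Optimal: Eriksen→Lot D ($76), Tanaka→Lot C ($172), Ghosh→Lot A ($109), Rivera→Lot B ($132) — total 76+172+109+132 = $489.
Max-entry greedy (repeatedly take the single best remaining cell) gives $487, worse by 2.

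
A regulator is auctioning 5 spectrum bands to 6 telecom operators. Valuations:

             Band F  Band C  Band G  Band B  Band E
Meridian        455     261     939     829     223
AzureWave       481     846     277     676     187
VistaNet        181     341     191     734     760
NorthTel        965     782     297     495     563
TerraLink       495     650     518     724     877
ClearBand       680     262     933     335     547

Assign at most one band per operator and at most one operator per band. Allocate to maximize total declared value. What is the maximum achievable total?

Optimal: NorthTel→Band F ($965M), AzureWave→Band C ($846M), ClearBand→Band G ($933M), Meridian→Band B ($829M), TerraLink→Band E ($877M) — total 965+846+933+829+877 = $4450M.
Max-entry greedy (repeatedly take the single best remaining cell) gives $4361M, worse by 89.
Next-best assignment: NorthTel→Band F, AzureWave→Band C, Meridian→Band G, VistaNet→Band B, TerraLink→Band E = $4361M.
No other one-to-one assignment exceeds $4450M.

Maximum total: $4450M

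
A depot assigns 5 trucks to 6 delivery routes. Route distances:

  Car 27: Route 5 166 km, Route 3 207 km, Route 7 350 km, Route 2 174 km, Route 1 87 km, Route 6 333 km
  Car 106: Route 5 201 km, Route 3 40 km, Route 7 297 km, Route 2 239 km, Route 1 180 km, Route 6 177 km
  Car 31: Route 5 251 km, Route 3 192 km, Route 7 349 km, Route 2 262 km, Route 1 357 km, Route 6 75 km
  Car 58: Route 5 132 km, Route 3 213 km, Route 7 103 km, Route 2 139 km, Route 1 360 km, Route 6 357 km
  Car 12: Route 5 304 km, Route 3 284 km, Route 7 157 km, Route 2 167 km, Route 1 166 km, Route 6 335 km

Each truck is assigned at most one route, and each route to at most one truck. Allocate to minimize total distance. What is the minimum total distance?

Optimal: Car 27→Route 1 (87 km), Car 106→Route 3 (40 km), Car 31→Route 6 (75 km), Car 58→Route 7 (103 km), Car 12→Route 2 (167 km) — total 87+40+75+103+167 = 472 km.
Column-greedy (each route in turn goes to its cheapest remaining truck) gives 860 km, worse by 388.

Minimum total: 472 km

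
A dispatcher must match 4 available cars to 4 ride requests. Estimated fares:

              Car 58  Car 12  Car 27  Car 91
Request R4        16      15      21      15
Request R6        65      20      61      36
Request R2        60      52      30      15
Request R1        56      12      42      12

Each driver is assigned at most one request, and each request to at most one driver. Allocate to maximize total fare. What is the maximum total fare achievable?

Max total: $184

Optimal: Car 58→Request R1 ($56), Car 12→Request R2 ($52), Car 27→Request R6 ($61), Car 91→Request R4 ($15) — total 56+52+61+15 = $184.
Max-entry greedy (repeatedly take the single best remaining cell) gives $174, worse by 10.
Swapping Car 91↔Car 58 (Car 91→Request R1 $12, Car 58→Request R4 $16) loses 43.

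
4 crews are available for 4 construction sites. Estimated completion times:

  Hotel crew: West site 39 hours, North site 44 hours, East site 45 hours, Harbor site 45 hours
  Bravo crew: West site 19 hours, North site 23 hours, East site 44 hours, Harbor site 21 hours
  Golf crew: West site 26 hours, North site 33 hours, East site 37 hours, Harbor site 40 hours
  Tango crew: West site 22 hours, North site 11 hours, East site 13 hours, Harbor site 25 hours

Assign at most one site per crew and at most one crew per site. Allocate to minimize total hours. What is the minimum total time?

Minimum total: 103 hours

Optimal: Hotel crew→East site (45 hours), Bravo crew→Harbor site (21 hours), Golf crew→West site (26 hours), Tango crew→North site (11 hours) — total 45+21+26+11 = 103 hours.
Row-greedy (each crew in turn takes its cheapest remaining site) gives 106 hours, worse by 3.
Swapping Bravo crew↔Hotel crew (Bravo crew→East site 44 hours, Hotel crew→Harbor site 45 hours) adds 23.
Every other assignment is strictly worse.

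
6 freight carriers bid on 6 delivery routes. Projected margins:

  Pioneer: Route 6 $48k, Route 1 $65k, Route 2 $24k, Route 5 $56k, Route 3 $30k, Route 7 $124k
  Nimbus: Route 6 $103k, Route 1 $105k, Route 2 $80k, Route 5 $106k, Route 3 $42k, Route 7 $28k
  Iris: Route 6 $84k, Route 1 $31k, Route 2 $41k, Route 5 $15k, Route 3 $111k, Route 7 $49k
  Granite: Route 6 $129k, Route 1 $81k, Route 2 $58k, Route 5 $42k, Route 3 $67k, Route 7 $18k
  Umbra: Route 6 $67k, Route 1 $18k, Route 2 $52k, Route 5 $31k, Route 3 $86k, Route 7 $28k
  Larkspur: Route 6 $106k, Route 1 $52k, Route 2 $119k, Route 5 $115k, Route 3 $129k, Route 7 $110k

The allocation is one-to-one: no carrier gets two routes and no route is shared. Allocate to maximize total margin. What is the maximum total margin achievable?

Treat this as an assignment problem: match each carrier to one route.
Optimal: Pioneer→Route 7 ($124k), Nimbus→Route 1 ($105k), Iris→Route 3 ($111k), Granite→Route 6 ($129k), Umbra→Route 2 ($52k), Larkspur→Route 5 ($115k) — total 124+105+111+129+52+115 = $636k.
Max-entry greedy (repeatedly take the single best remaining cell) gives $571k, worse by 65.
Swapping Larkspur↔Nimbus (Larkspur→Route 1 $52k, Nimbus→Route 5 $106k) loses 62.
No other one-to-one assignment exceeds $636k.

Maximum total: $636k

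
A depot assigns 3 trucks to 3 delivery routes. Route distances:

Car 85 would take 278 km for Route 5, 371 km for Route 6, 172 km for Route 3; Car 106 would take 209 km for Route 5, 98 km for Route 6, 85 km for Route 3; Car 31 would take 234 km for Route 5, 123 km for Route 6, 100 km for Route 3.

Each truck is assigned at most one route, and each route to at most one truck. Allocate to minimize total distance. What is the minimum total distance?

Optimal: Car 85→Route 5 (278 km), Car 106→Route 6 (98 km), Car 31→Route 3 (100 km) — total 278+98+100 = 476 km.
Min-entry greedy (repeatedly take the single cheapest remaining cell) gives 486 km, worse by 10.
Every other assignment is strictly worse.

Minimum total: 476 km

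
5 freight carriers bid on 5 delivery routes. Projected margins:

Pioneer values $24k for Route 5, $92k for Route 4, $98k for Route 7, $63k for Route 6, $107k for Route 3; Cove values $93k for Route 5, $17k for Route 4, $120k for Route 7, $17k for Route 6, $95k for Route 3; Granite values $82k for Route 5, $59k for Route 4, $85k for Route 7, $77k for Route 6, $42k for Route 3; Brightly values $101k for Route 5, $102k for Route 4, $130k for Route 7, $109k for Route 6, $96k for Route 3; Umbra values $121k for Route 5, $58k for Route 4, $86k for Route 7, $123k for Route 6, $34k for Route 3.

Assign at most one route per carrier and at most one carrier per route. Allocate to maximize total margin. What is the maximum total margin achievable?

Max total: $534k

Optimal: Pioneer→Route 3 ($107k), Cove→Route 7 ($120k), Granite→Route 5 ($82k), Brightly→Route 4 ($102k), Umbra→Route 6 ($123k) — total 107+120+82+102+123 = $534k.
Column-greedy (each route in turn goes to its best remaining carrier) gives $527k, worse by 7.
Swapping Granite↔Pioneer (Granite→Route 3 $42k, Pioneer→Route 5 $24k) loses 123.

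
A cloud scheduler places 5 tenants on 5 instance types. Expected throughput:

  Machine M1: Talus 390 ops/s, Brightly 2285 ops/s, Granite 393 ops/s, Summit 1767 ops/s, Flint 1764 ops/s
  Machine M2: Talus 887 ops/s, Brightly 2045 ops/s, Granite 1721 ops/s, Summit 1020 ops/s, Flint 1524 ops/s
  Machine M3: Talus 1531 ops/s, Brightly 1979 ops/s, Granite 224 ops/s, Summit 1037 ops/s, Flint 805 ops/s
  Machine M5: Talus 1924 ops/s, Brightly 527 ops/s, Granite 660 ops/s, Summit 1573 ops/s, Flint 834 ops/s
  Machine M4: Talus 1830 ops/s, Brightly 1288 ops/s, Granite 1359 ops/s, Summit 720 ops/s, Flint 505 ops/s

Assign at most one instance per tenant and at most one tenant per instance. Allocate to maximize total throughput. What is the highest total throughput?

Optimal: Talus→Machine M4 (1830 ops/s), Brightly→Machine M3 (1979 ops/s), Granite→Machine M2 (1721 ops/s), Summit→Machine M5 (1573 ops/s), Flint→Machine M1 (1764 ops/s) — total 1830+1979+1721+1573+1764 = 8867 ops/s.
Column-greedy (each instance in turn goes to its best remaining tenant) gives 7615 ops/s, worse by 1252.
Next-best assignment: Talus→Machine M5, Brightly→Machine M3, Granite→Machine M4, Summit→Machine M1, Flint→Machine M2 = 8553 ops/s.
No other one-to-one assignment exceeds 8867 ops/s.

Max total: 8867 ops/s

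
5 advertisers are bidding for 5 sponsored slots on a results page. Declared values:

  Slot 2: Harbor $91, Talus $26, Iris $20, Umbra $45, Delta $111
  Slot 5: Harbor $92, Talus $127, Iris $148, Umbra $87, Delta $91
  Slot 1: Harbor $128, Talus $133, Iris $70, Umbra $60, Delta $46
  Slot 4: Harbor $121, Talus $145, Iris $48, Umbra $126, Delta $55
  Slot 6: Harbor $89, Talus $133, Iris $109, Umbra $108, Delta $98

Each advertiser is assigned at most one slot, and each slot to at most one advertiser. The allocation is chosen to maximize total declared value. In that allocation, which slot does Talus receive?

Talus receives Slot 6.

Optimal: Harbor→Slot 1 ($128), Talus→Slot 6 ($133), Iris→Slot 5 ($148), Umbra→Slot 4 ($126), Delta→Slot 2 ($111) — total 128+133+148+126+111 = $646.
Column-greedy (each slot in turn goes to its best remaining advertiser) gives $607, worse by 39.
Next-best assignment: Harbor→Slot 1, Talus→Slot 4, Iris→Slot 5, Umbra→Slot 6, Delta→Slot 2 = $640.
Swapping Iris↔Umbra (Iris→Slot 4 $48, Umbra→Slot 5 $87) loses 139.
Every other assignment is strictly worse.
Talus's own top slot is Slot 4 ($145), but forcing Talus→Slot 4 and reassigning the rest optimally gives only $640 — worse by 6.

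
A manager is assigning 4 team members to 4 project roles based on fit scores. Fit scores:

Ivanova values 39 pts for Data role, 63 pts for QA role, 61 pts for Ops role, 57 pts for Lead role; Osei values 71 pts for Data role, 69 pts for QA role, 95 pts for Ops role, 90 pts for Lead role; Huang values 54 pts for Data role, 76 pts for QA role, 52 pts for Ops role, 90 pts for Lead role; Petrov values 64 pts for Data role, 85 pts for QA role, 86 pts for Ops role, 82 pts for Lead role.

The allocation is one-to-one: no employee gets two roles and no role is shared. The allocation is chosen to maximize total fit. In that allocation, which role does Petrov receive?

Optimal: Ivanova→QA role (63 pts), Osei→Ops role (95 pts), Huang→Lead role (90 pts), Petrov→Data role (64 pts) — total 63+95+90+64 = 312 pts.
Max-entry greedy (repeatedly take the single best remaining cell) gives 309 pts, worse by 3.
Swapping Petrov↔Osei (Petrov→Ops role 86 pts, Osei→Data role 71 pts) loses 2.
Every other assignment is strictly worse.
Petrov's own top role is Ops role (86 pts), but forcing Petrov→Ops role and reassigning the rest optimally gives only 310 pts — worse by 2.

Petrov receives Data role.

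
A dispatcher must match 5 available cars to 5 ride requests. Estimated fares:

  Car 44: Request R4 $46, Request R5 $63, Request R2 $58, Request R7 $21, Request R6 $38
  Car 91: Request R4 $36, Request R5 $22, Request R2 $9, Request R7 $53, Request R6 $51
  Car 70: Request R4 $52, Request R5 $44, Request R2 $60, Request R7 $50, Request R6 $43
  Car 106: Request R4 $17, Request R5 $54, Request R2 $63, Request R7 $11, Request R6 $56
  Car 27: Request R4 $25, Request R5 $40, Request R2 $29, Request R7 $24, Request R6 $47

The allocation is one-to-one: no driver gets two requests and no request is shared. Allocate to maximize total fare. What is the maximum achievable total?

Optimal: Car 44→Request R5 ($63), Car 91→Request R7 ($53), Car 70→Request R4 ($52), Car 106→Request R2 ($63), Car 27→Request R6 ($47) — total 63+53+52+63+47 = $278.
Row-greedy (each driver in turn takes its best remaining request) gives $257, worse by 21.
Next-best assignment: Car 44→Request R2, Car 91→Request R7, Car 70→Request R4, Car 106→Request R5, Car 27→Request R6 = $264.
Checked against all permutations: $278 is optimal.

Max total: $278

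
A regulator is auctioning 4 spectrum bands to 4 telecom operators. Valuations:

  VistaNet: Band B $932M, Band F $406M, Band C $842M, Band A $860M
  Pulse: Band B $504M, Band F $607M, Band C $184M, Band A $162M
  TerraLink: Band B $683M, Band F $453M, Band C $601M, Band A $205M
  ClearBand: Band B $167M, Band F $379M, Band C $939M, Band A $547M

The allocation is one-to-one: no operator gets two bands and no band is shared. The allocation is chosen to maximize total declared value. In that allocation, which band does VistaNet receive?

This is the linear assignment problem.
Optimal: VistaNet→Band A ($860M), Pulse→Band F ($607M), TerraLink→Band B ($683M), ClearBand→Band C ($939M) — total 860+607+683+939 = $3089M.
Checked against all permutations: $3089M is optimal.
VistaNet's own top band is Band B ($932M), but forcing VistaNet→Band B and reassigning the rest optimally gives only $2687M — worse by 402.

VistaNet receives Band A.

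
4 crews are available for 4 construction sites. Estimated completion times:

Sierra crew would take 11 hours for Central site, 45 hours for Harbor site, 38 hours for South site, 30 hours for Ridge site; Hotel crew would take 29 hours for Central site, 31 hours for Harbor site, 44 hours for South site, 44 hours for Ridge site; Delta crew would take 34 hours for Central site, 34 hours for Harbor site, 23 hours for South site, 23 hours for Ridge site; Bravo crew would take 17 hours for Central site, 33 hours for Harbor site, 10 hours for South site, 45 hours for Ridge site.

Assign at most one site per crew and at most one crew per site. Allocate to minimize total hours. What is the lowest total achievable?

Min total: 75 hours

Treat this as an assignment problem: match each crew to one site.
Optimal: Sierra crew→Central site (11 hours), Hotel crew→Harbor site (31 hours), Delta crew→Ridge site (23 hours), Bravo crew→South site (10 hours) — total 11+31+23+10 = 75 hours.
Row-greedy (each crew in turn takes its cheapest remaining site) gives 110 hours, worse by 35.
Next-best assignment: Sierra crew→Central site, Hotel crew→Ridge site, Delta crew→Harbor site, Bravo crew→South site = 99 hours.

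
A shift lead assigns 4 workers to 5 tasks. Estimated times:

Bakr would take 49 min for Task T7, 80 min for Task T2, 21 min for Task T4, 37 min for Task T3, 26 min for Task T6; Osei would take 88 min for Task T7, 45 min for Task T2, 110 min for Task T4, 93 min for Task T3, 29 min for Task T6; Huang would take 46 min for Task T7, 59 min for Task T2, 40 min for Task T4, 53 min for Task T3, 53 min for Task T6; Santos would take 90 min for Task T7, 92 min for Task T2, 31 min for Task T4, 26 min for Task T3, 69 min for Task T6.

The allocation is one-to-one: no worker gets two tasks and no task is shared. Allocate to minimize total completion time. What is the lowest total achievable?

Minimum total: 122 min

Optimal: Bakr→Task T4 (21 min), Osei→Task T6 (29 min), Huang→Task T7 (46 min), Santos→Task T3 (26 min) — total 21+29+46+26 = 122 min.
Column-greedy (each task in turn goes to its cheapest remaining worker) gives 138 min, worse by 16.
Swapping Osei↔Huang (Osei→Task T7 88 min, Huang→Task T6 53 min) adds 66.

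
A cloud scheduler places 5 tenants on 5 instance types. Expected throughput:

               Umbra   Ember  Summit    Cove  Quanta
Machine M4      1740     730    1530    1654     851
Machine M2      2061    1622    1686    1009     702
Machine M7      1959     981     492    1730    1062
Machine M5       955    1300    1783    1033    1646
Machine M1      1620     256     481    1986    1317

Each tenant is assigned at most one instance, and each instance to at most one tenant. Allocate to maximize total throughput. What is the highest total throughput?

Optimal: Umbra→Machine M7 (1959 ops/s), Ember→Machine M2 (1622 ops/s), Summit→Machine M4 (1530 ops/s), Cove→Machine M1 (1986 ops/s), Quanta→Machine M5 (1646 ops/s) — total 1959+1622+1530+1986+1646 = 8743 ops/s.
Next-best assignment: Umbra→Machine M7, Ember→Machine M2, Summit→Machine M5, Cove→Machine M4, Quanta→Machine M1 = 8335 ops/s.
Swapping Cove↔Quanta (Cove→Machine M5 1033 ops/s, Quanta→Machine M1 1317 ops/s) loses 1282.

Max total: 8743 ops/s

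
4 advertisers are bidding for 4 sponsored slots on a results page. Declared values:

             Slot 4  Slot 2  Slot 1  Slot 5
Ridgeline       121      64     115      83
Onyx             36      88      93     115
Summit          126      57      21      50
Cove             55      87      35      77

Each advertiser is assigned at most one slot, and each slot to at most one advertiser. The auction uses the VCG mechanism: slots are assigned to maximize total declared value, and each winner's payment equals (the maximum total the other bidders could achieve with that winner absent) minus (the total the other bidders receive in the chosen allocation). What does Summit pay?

Efficient allocation: Ridgeline→Slot 1 ($115), Onyx→Slot 5 ($115), Summit→Slot 4 ($126), Cove→Slot 2 ($87); total welfare W = $443.
Summit receives Slot 4 at value $126, so the others get W − 126 = $317.
Without Summit: best allocation of the remaining 3 bidders over all 4 slots is Ridgeline→Slot 4 ($121), Onyx→Slot 5 ($115), Cove→Slot 2 ($87), total $323.
VCG payment = (others' best without Summit) − (others' welfare with Summit) = 323 − 317 = $6.

Summit pays $6.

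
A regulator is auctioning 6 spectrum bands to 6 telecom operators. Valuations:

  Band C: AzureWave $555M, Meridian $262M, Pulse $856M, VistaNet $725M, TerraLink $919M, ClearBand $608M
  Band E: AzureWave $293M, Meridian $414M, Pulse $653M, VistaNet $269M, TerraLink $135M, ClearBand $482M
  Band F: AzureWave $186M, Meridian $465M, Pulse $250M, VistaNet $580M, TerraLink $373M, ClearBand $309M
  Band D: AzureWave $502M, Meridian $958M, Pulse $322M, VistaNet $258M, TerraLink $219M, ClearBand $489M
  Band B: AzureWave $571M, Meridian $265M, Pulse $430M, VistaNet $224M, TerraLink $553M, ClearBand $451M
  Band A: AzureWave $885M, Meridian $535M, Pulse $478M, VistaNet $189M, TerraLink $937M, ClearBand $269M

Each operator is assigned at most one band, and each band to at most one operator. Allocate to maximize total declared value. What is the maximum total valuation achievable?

Maximum total: $4446M

Treat this as an assignment problem: match each operator to one band.
Optimal: AzureWave→Band A ($885M), Meridian→Band D ($958M), Pulse→Band E ($653M), VistaNet→Band F ($580M), TerraLink→Band C ($919M), ClearBand→Band B ($451M) — total 885+958+653+580+919+451 = $4446M.
Column-greedy (each band in turn goes to its best remaining operator) gives $3950M, worse by 496.
Swapping TerraLink↔ClearBand (TerraLink→Band B $553M, ClearBand→Band C $608M) loses 209.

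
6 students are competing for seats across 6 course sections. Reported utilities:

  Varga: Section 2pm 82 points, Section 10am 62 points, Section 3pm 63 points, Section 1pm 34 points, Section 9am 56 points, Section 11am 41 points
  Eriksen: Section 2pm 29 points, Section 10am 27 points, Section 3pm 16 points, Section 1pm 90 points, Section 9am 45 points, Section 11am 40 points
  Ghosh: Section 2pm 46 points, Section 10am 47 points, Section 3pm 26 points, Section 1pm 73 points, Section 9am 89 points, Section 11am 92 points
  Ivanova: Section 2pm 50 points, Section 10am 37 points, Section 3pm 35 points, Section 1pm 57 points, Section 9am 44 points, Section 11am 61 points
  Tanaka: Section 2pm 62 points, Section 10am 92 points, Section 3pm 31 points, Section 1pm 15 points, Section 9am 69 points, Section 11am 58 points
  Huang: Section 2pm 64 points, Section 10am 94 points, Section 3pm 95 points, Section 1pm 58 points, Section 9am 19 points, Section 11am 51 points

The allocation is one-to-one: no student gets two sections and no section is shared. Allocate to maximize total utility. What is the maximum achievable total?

Maximum total: 509 points

Optimal: Varga→Section 2pm (82 points), Eriksen→Section 1pm (90 points), Ghosh→Section 9am (89 points), Ivanova→Section 11am (61 points), Tanaka→Section 10am (92 points), Huang→Section 3pm (95 points) — total 82+90+89+61+92+95 = 509 points.
Next-best assignment: Varga→Section 2pm, Eriksen→Section 1pm, Ghosh→Section 11am, Ivanova→Section 9am, Tanaka→Section 10am, Huang→Section 3pm = 495 points.
Swapping Eriksen↔Varga (Eriksen→Section 2pm 29 points, Varga→Section 1pm 34 points) loses 109.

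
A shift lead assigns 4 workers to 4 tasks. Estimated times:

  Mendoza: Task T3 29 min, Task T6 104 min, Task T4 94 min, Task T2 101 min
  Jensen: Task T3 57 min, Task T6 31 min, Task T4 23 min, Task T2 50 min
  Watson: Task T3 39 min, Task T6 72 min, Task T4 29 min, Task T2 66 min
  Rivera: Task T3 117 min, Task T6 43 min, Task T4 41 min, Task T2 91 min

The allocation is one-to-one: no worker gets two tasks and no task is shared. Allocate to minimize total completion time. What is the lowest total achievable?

Optimal: Mendoza→Task T3 (29 min), Jensen→Task T2 (50 min), Watson→Task T4 (29 min), Rivera→Task T6 (43 min) — total 29+50+29+43 = 151 min.
Column-greedy (each task in turn goes to its cheapest remaining worker) gives 180 min, worse by 29.
Swapping Mendoza↔Jensen (Mendoza→Task T2 101 min, Jensen→Task T3 57 min) adds 79.
Checked against all permutations: 151 min is optimal.

Min total: 151 min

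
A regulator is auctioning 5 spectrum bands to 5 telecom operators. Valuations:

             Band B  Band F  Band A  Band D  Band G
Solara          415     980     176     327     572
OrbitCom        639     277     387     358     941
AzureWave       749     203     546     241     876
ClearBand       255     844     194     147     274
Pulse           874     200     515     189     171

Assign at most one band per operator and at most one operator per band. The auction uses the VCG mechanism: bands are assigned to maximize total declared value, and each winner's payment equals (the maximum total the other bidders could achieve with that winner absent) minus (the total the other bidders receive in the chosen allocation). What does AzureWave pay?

AzureWave pays $3M.

Efficient allocation: Solara→Band D ($327M), OrbitCom→Band G ($941M), AzureWave→Band A ($546M), ClearBand→Band F ($844M), Pulse→Band B ($874M); total welfare W = $3532M.
AzureWave receives Band A at value $546M, so the others get W − 546 = $2986M.
Without AzureWave: best allocation of the remaining 4 bidders over all 5 bands is Solara→Band F ($980M), OrbitCom→Band G ($941M), ClearBand→Band A ($194M), Pulse→Band B ($874M), total $2989M.
VCG payment = (others' best without AzureWave) − (others' welfare with AzureWave) = 2989 − 2986 = $3M.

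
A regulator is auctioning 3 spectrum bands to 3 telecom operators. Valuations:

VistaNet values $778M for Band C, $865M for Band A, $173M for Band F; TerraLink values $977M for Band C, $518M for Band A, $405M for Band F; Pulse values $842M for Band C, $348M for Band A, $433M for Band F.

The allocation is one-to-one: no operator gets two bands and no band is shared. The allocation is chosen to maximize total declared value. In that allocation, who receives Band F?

Pulse receives Band F.

Treat this as an assignment problem: match each operator to one band.
Optimal: VistaNet→Band A ($865M), TerraLink→Band C ($977M), Pulse→Band F ($433M) — total 865+977+433 = $2275M.
No other one-to-one assignment exceeds $2275M.
Pulse's own top band is Band C ($842M), but forcing Pulse→Band C and reassigning the rest optimally gives only $2112M — worse by 163.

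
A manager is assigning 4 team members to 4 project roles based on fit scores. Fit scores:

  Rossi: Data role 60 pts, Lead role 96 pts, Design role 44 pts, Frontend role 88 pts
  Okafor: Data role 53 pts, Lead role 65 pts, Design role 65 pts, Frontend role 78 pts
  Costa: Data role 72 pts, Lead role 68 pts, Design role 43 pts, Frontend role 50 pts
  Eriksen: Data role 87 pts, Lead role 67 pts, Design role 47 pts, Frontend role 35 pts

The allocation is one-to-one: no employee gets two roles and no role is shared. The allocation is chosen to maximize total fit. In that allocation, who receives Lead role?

This is a one-to-one assignment (maximum-weight bipartite matching).
Optimal: Rossi→Frontend role (88 pts), Okafor→Design role (65 pts), Costa→Lead role (68 pts), Eriksen→Data role (87 pts) — total 88+65+68+87 = 308 pts.
Row-greedy (each employee in turn takes its best remaining role) gives 293 pts, worse by 15.
Swapping Eriksen↔Okafor (Eriksen→Design role 47 pts, Okafor→Data role 53 pts) loses 52.
Every other assignment is strictly worse.
Costa's own top role is Data role (72 pts), but forcing Costa→Data role and reassigning the rest optimally gives only 293 pts — worse by 15.

Costa receives Lead role.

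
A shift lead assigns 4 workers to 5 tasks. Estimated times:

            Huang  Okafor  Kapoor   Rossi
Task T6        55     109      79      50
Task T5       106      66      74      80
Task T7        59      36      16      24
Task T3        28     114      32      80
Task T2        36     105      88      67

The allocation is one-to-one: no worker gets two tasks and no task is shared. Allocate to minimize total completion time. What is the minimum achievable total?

Minimum total: 154 min

Optimal: Huang→Task T2 (36 min), Okafor→Task T7 (36 min), Kapoor→Task T3 (32 min), Rossi→Task T6 (50 min) — total 36+36+32+50 = 154 min.
Min-entry greedy (repeatedly take the single cheapest remaining cell) gives 160 min, worse by 6.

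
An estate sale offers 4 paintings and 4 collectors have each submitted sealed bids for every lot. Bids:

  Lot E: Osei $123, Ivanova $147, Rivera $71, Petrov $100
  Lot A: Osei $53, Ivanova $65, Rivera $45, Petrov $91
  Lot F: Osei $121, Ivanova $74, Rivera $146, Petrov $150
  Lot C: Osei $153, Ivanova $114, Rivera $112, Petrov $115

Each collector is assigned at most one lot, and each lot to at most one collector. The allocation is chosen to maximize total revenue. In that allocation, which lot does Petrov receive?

Petrov receives Lot A.

Optimal: Osei→Lot C ($153), Ivanova→Lot E ($147), Rivera→Lot F ($146), Petrov→Lot A ($91) — total 153+147+146+91 = $537.
Max-entry greedy (repeatedly take the single best remaining cell) gives $495, worse by 42.
Petrov's own top lot is Lot F ($150), but forcing Petrov→Lot F and reassigning the rest optimally gives only $495 — worse by 42.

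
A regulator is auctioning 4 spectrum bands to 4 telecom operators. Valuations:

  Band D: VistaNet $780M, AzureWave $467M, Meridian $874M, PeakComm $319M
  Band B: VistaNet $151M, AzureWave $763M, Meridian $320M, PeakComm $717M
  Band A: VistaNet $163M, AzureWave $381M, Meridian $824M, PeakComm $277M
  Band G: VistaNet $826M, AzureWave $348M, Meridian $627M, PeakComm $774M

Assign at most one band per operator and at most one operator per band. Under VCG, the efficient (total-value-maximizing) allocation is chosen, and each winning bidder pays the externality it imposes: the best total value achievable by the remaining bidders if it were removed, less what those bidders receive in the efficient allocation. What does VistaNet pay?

Efficient allocation: VistaNet→Band D ($780M), AzureWave→Band B ($763M), Meridian→Band A ($824M), PeakComm→Band G ($774M); total welfare W = $3141M.
VistaNet receives Band D at value $780M, so the others get W − 780 = $2361M.
Without VistaNet: best allocation of the remaining 3 bidders over all 4 bands is AzureWave→Band B ($763M), Meridian→Band D ($874M), PeakComm→Band G ($774M), total $2411M.
VCG payment = (others' best without VistaNet) − (others' welfare with VistaNet) = 2411 − 2361 = $50M.

VistaNet pays $50M.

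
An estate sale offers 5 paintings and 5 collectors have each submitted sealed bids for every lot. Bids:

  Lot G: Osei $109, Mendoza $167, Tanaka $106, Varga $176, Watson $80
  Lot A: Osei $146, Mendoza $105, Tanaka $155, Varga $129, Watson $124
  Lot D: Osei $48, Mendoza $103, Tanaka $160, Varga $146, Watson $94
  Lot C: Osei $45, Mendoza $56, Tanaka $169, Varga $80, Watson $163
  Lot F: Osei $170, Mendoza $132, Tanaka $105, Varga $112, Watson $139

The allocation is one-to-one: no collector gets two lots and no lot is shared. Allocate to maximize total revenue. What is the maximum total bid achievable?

Maximum total: $801

This is a one-to-one assignment (maximum-weight bipartite matching).
Optimal: Osei→Lot F ($170), Mendoza→Lot G ($167), Tanaka→Lot A ($155), Varga→Lot D ($146), Watson→Lot C ($163) — total 170+167+155+146+163 = $801.
Column-greedy (each lot in turn goes to its best remaining collector) gives $767, worse by 34.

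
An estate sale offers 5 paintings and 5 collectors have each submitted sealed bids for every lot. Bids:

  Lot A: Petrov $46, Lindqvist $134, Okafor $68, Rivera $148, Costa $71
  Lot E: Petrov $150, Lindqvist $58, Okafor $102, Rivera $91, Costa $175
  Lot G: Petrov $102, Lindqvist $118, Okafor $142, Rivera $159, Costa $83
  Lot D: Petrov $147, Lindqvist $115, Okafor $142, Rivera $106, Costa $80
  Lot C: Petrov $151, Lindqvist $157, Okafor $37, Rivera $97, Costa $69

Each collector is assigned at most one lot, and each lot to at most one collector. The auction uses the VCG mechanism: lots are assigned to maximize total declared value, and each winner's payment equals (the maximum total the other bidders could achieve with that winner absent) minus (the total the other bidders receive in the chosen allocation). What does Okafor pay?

Okafor pays $11.

Efficient allocation: Petrov→Lot D ($147), Lindqvist→Lot C ($157), Okafor→Lot G ($142), Rivera→Lot A ($148), Costa→Lot E ($175); total welfare W = $769.
Okafor receives Lot G at value $142, so the others get W − 142 = $627.
Without Okafor: best allocation of the remaining 4 bidders over all 5 lots is Petrov→Lot D ($147), Lindqvist→Lot C ($157), Rivera→Lot G ($159), Costa→Lot E ($175), total $638.
VCG payment = (others' best without Okafor) − (others' welfare with Okafor) = 638 − 627 = $11.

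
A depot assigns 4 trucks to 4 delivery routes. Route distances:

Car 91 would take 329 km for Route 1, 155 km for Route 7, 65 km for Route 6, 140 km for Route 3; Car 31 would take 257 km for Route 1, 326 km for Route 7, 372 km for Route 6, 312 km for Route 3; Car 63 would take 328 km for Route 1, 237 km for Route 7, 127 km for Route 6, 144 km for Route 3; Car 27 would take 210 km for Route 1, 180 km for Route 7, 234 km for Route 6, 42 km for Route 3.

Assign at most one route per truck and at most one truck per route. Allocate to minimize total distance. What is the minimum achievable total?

Min total: 581 km

Optimal: Car 91→Route 7 (155 km), Car 31→Route 1 (257 km), Car 63→Route 6 (127 km), Car 27→Route 3 (42 km) — total 155+257+127+42 = 581 km.
Column-greedy (each route in turn goes to its cheapest remaining truck) gives 804 km, worse by 223.
No other one-to-one assignment undercuts 581 km.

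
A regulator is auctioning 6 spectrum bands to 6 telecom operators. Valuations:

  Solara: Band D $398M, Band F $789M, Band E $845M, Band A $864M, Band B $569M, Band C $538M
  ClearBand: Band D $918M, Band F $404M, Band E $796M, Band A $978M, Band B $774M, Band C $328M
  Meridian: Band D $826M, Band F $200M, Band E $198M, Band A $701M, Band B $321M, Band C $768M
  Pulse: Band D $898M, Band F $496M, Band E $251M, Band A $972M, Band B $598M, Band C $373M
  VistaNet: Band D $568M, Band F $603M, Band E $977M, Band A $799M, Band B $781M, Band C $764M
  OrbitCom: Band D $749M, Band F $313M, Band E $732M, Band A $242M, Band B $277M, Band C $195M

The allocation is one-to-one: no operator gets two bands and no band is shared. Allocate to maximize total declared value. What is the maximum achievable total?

This is a one-to-one assignment (maximum-weight bipartite matching).
Optimal: Solara→Band F ($789M), ClearBand→Band B ($774M), Meridian→Band C ($768M), Pulse→Band A ($972M), VistaNet→Band E ($977M), OrbitCom→Band D ($749M) — total 789+774+768+972+977+749 = $5029M.
Max-entry greedy (repeatedly take the single best remaining cell) gives $4687M, worse by 342.
Swapping Solara↔OrbitCom (Solara→Band D $398M, OrbitCom→Band F $313M) loses 827.
Every other assignment is strictly worse.

Maximum total: $5029M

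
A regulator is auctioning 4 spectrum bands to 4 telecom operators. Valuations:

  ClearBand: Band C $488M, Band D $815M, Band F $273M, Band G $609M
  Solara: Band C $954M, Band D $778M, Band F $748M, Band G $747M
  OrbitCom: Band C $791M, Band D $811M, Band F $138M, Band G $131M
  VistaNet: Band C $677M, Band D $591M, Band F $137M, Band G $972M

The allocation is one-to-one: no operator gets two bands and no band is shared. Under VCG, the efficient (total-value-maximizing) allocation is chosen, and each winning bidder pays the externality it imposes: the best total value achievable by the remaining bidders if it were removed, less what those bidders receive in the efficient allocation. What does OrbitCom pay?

Efficient allocation: ClearBand→Band D ($815M), Solara→Band F ($748M), OrbitCom→Band C ($791M), VistaNet→Band G ($972M); total welfare W = $3326M.
OrbitCom receives Band C at value $791M, so the others get W − 791 = $2535M.
Without OrbitCom: best allocation of the remaining 3 bidders over all 4 bands is ClearBand→Band D ($815M), Solara→Band C ($954M), VistaNet→Band G ($972M), total $2741M.
VCG payment = (others' best without OrbitCom) − (others' welfare with OrbitCom) = 2741 − 2535 = $206M.

OrbitCom pays $206M.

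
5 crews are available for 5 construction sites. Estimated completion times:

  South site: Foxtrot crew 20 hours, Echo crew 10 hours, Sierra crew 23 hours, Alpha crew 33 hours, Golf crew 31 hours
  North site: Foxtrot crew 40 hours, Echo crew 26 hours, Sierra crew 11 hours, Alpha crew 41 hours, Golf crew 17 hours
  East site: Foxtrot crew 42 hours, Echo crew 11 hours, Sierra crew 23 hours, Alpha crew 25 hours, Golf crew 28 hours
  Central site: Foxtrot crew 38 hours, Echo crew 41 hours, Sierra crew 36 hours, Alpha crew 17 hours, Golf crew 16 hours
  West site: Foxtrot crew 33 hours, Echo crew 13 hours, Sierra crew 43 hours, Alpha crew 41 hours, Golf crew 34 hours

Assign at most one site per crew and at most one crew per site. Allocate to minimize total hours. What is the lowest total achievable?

Optimal: Foxtrot crew→South site (20 hours), Echo crew→West site (13 hours), Sierra crew→North site (11 hours), Alpha crew→East site (25 hours), Golf crew→Central site (16 hours) — total 20+13+11+25+16 = 85 hours.
Row-greedy (each crew in turn takes its cheapest remaining site) gives 93 hours, worse by 8.
Next-best assignment: Foxtrot crew→South site, Echo crew→West site, Sierra crew→North site, Alpha crew→Central site, Golf crew→East site = 89 hours.
Every other assignment is strictly worse.

Min total: 85 hours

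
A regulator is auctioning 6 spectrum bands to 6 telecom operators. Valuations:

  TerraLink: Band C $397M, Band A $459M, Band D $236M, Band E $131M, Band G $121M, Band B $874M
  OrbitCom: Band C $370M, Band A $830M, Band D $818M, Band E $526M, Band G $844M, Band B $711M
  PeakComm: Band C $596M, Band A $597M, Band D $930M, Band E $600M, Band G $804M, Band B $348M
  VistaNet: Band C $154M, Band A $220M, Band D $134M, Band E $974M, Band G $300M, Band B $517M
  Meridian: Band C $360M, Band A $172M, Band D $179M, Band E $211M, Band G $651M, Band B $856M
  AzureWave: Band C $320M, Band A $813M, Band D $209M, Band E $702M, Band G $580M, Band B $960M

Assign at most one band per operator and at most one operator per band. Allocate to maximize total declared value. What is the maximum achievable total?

Maximum total: $4814M

Optimal: TerraLink→Band C ($397M), OrbitCom→Band G ($844M), PeakComm→Band D ($930M), VistaNet→Band E ($974M), Meridian→Band B ($856M), AzureWave→Band A ($813M) — total 397+844+930+974+856+813 = $4814M.
Row-greedy (each operator in turn takes its best remaining band) gives $4795M, worse by 19.
No other one-to-one assignment exceeds $4814M.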